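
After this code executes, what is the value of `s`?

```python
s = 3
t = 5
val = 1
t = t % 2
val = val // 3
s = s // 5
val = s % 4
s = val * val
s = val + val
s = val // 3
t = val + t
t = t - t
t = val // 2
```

t = 5%2 = 1
val = 1//3 = 0
s = 3//5 = 0
val = 0%4 = 0
s = 0*0 = 0
s = 0+0 = 0
s = 0//3 = 0
t = 0+1 = 1
t = 1-1 = 0
t = 0//2 = 0

0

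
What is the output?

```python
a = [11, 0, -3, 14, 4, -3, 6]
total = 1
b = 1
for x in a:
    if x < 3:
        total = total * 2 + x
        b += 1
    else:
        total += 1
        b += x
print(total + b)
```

x=11: not <3, total = 1+1 = 2; b=12
x=0: <3, total = 2*2+0 = 4; b=13
x=-3: <3, total = 4*2+(-3) = 5; b=14
x=14: not <3, total = 5+1 = 6; b=28
x=4: not <3, total = 6+1 = 7; b=32
x=-3: <3, total = 7*2+(-3) = 11; b=33
x=6: not <3, total = 11+1 = 12; b=39
total+b = 12+39 = 51

51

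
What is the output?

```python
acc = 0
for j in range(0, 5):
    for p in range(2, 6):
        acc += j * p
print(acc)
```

j=0,p=2: acc = 0+0 = 0
j=0,p=3: acc = 0+0 = 0
j=0,p=4: acc = 0+0 = 0
j=0,p=5: acc = 0+0 = 0
j=1,p=2: acc = 0+2 = 2
j=1,p=3: acc = 2+3 = 5
j=1,p=4: acc = 5+4 = 9
j=1,p=5: acc = 9+5 = 14
j=2,p=2: acc = 14+4 = 18
j=2,p=3: acc = 18+6 = 24
j=2,p=4: acc = 24+8 = 32
j=2,p=5: acc = 32+10 = 42
j=3,p=2: acc = 42+6 = 48
j=3,p=3: acc = 48+9 = 57
j=3,p=4: acc = 57+12 = 69
j=3,p=5: acc = 69+15 = 84
j=4,p=2: acc = 84+8 = 92
j=4,p=3: acc = 92+12 = 104
j=4,p=4: acc = 104+16 = 120
j=4,p=5: acc = 120+20 = 140

140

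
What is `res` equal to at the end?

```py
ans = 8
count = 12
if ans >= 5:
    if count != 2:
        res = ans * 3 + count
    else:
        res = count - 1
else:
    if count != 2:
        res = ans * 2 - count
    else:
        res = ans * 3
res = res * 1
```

36

ans=8, count=12
ans >= 5 is True; count != 2 is True
→ res = ans * 3 + count = 36
res = 36*1 = 36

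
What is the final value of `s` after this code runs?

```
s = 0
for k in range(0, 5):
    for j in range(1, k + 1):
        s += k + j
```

50

k=1,j=1: s = 0+2 = 2
k=2,j=1: s = 2+3 = 5
k=2,j=2: s = 5+4 = 9
k=3,j=1: s = 9+4 = 13
k=3,j=2: s = 13+5 = 18
k=3,j=3: s = 18+6 = 24
k=4,j=1: s = 24+5 = 29
k=4,j=2: s = 29+6 = 35
k=4,j=3: s = 35+7 = 42
k=4,j=4: s = 42+8 = 50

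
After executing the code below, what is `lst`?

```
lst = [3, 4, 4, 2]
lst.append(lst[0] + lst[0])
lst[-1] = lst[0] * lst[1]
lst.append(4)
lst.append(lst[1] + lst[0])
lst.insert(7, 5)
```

[3, 4, 4, 2, 12, 4, 7, 5]

append lst[0]+lst[0] = 3+3 = 6 → [3, 4, 4, 2, 6]
lst[-1] = lst[0]*lst[1] = 3*4 = 12 → [3, 4, 4, 2, 12]
append 4 → [3, 4, 4, 2, 12, 4]
append lst[1]+lst[0] = 4+3 = 7 → [3, 4, 4, 2, 12, 4, 7]
insert 5 at 7 → [3, 4, 4, 2, 12, 4, 7, 5]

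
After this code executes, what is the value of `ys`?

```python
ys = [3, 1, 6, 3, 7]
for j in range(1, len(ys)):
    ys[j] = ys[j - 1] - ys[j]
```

[3, 2, -4, -7, -14]

j=1: ys[1] = 3-1 = 2 → [3, 2, 6, 3, 7]
j=2: ys[2] = 2-6 = -4 → [3, 2, -4, 3, 7]
j=3: ys[3] = (-4)-3 = -7 → [3, 2, -4, -7, 7]
j=4: ys[4] = (-7)-7 = -14 → [3, 2, -4, -7, -14]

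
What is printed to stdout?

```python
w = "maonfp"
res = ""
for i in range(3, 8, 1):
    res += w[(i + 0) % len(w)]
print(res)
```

nfpma

i=3: add w[3]='n' → 'n'
i=4: add w[4]='f' → 'nf'
i=5: add w[5]='p' → 'nfp'
i=6: add w[0]='m' → 'nfpm'
i=7: add w[1]='a' → 'nfpma'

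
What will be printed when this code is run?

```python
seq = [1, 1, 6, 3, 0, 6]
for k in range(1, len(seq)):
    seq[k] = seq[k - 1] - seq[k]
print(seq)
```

k=1: seq[1] = 1-1 = 0 → [1, 0, 6, 3, 0, 6]
k=2: seq[2] = 0-6 = -6 → [1, 0, -6, 3, 0, 6]
k=3: seq[3] = (-6)-3 = -9 → [1, 0, -6, -9, 0, 6]
k=4: seq[4] = (-9)-0 = -9 → [1, 0, -6, -9, -9, 6]
k=5: seq[5] = (-9)-6 = -15 → [1, 0, -6, -9, -9, -15]

[1, 0, -6, -9, -9, -15]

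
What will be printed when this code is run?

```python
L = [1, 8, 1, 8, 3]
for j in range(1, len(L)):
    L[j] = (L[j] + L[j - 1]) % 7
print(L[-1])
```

j=1: L[1] = (8+1)%7 = 2 → [1, 2, 1, 8, 3]
j=2: L[2] = (1+2)%7 = 3 → [1, 2, 3, 8, 3]
j=3: L[3] = (8+3)%7 = 4 → [1, 2, 3, 4, 3]
j=4: L[4] = (3+4)%7 = 0 → [1, 2, 3, 4, 0]

0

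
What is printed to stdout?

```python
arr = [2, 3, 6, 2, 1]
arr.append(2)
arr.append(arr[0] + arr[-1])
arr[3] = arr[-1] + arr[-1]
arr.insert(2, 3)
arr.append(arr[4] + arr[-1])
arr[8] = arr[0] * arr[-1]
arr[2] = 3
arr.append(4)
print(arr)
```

[2, 3, 3, 6, 8, 1, 2, 4, 24, 4]

append 2 → [2, 3, 6, 2, 1, 2]
append arr[0]+arr[-1] = 2+2 = 4 → [2, 3, 6, 2, 1, 2, 4]
arr[3] = arr[-1]+arr[-1] = 4+4 = 8 → [2, 3, 6, 8, 1, 2, 4]
insert 3 at 2 → [2, 3, 3, 6, 8, 1, 2, 4]
append arr[4]+arr[-1] = 8+4 = 12 → [2, 3, 3, 6, 8, 1, 2, 4, 12]
arr[8] = arr[0]*arr[-1] = 2*12 = 24 → [2, 3, 3, 6, 8, 1, 2, 4, 24]
arr[2] = 3 → [2, 3, 3, 6, 8, 1, 2, 4, 24]
append 4 → [2, 3, 3, 6, 8, 1, 2, 4, 24, 4]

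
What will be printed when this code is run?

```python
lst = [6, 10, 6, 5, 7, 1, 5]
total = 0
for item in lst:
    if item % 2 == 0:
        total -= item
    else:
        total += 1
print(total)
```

-18

item=6: even, total = 0-6 = -6
item=10: even, total = (-6)-10 = -16
item=6: even, total = (-16)-6 = -22
item=5: not even, total = (-22)+1 = -21
item=7: not even, total = (-21)+1 = -20
item=1: not even, total = (-20)+1 = -19
item=5: not even, total = (-19)+1 = -18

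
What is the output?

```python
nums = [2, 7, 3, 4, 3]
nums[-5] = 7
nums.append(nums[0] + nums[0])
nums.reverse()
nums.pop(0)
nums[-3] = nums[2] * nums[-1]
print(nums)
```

[3, 4, 21, 7, 7]

nums[-5] = 7 → [7, 7, 3, 4, 3]
append nums[0]+nums[0] = 7+7 = 14 → [7, 7, 3, 4, 3, 14]
reverse → [14, 3, 4, 3, 7, 7]
pop(0) removes 14 → [3, 4, 3, 7, 7]
nums[-3] = nums[2]*nums[-1] = 3*7 = 21 → [3, 4, 21, 7, 7]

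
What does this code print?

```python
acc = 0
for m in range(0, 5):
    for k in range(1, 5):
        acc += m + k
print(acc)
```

m=0,k=1: acc = 0+1 = 1
m=0,k=2: acc = 1+2 = 3
m=0,k=3: acc = 3+3 = 6
m=0,k=4: acc = 6+4 = 10
m=1,k=1: acc = 10+2 = 12
m=1,k=2: acc = 12+3 = 15
m=1,k=3: acc = 15+4 = 19
m=1,k=4: acc = 19+5 = 24
m=2,k=1: acc = 24+3 = 27
m=2,k=2: acc = 27+4 = 31
m=2,k=3: acc = 31+5 = 36
m=2,k=4: acc = 36+6 = 42
m=3,k=1: acc = 42+4 = 46
m=3,k=2: acc = 46+5 = 51
m=3,k=3: acc = 51+6 = 57
m=3,k=4: acc = 57+7 = 64
m=4,k=1: acc = 64+5 = 69
m=4,k=2: acc = 69+6 = 75
m=4,k=3: acc = 75+7 = 82
m=4,k=4: acc = 82+8 = 90

90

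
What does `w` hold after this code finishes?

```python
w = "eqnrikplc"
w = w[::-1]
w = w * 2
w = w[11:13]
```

reverse → 'clpkirnqe'
repeat ×2 → 'clpkirnqeclpkirnqe'
slice [11:13] → 'pk'

'pk'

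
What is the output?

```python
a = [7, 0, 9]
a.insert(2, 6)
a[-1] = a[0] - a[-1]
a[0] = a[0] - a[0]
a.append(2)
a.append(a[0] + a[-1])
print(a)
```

insert 6 at 2 → [7, 0, 6, 9]
a[-1] = a[0]-a[-1] = 7-9 = -2 → [7, 0, 6, -2]
a[0] = a[0]-a[0] = 7-7 = 0 → [0, 0, 6, -2]
append 2 → [0, 0, 6, -2, 2]
append a[0]+a[-1] = 0+2 = 2 → [0, 0, 6, -2, 2, 2]

[0, 0, 6, -2, 2, 2]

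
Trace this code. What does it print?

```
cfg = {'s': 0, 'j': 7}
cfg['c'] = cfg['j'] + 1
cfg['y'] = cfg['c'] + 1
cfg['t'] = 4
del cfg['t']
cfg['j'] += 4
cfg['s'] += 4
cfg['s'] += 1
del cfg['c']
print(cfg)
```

cfg['c'] = cfg['j']+1 = 8 → {'s': 0, 'j': 7, 'c': 8}
cfg['y'] = cfg['c']+1 = 9 → {'s': 0, 'j': 7, 'c': 8, 'y': 9}
cfg['t'] = 4 → {'s': 0, 'j': 7, 'c': 8, 'y': 9, 't': 4}
del 't' → {'s': 0, 'j': 7, 'c': 8, 'y': 9}
cfg['j'] = 7+4 = 11 → {'s': 0, 'j': 11, 'c': 8, 'y': 9}
cfg['s'] = 0+4 = 4 → {'s': 4, 'j': 11, 'c': 8, 'y': 9}
cfg['s'] = 4+1 = 5 → {'s': 5, 'j': 11, 'c': 8, 'y': 9}
del 'c' → {'s': 5, 'j': 11, 'y': 9}

{'s': 5, 'j': 11, 'y': 9}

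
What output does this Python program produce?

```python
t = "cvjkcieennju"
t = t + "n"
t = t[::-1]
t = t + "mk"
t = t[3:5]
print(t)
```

+ 'n' → 'cvjkcieennjun'
reverse → 'nujnneeickjvc'
+ 'mk' → 'nujnneeickjvcmk'
slice [3:5] → 'nn'

nn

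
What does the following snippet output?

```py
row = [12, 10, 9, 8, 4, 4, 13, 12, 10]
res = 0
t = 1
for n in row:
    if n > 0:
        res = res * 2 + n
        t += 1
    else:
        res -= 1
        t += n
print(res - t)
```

5356

n=12: >0, res = 0*2+12 = 12; t=2
n=10: >0, res = 12*2+10 = 34; t=3
n=9: >0, res = 34*2+9 = 77; t=4
n=8: >0, res = 77*2+8 = 162; t=5
n=4: >0, res = 162*2+4 = 328; t=6
n=4: >0, res = 328*2+4 = 660; t=7
n=13: >0, res = 660*2+13 = 1333; t=8
n=12: >0, res = 1333*2+12 = 2678; t=9
n=10: >0, res = 2678*2+10 = 5366; t=10
res-t = 5366-10 = 5356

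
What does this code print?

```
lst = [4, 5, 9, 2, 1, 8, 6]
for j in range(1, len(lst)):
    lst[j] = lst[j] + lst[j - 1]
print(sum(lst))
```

j=1: lst[1] = 5+4 = 9 → [4, 9, 9, 2, 1, 8, 6]
j=2: lst[2] = 9+9 = 18 → [4, 9, 18, 2, 1, 8, 6]
j=3: lst[3] = 2+18 = 20 → [4, 9, 18, 20, 1, 8, 6]
j=4: lst[4] = 1+20 = 21 → [4, 9, 18, 20, 21, 8, 6]
j=5: lst[5] = 8+21 = 29 → [4, 9, 18, 20, 21, 29, 6]
j=6: lst[6] = 6+29 = 35 → [4, 9, 18, 20, 21, 29, 35]
sum = 136

136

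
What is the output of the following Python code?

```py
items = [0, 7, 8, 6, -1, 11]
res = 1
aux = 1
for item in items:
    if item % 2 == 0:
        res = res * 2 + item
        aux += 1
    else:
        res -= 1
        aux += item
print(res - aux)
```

item=0: even, res = 1*2+0 = 2; aux=2
item=7: not even, res = 2-1 = 1; aux=9
item=8: even, res = 1*2+8 = 10; aux=10
item=6: even, res = 10*2+6 = 26; aux=11
item=-1: not even, res = 26-1 = 25; aux=10
item=11: not even, res = 25-1 = 24; aux=21
res-aux = 24-21 = 3

3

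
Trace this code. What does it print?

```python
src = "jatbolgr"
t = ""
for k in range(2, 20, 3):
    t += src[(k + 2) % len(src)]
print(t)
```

k=2: add src[4]='o' → 'o'
k=5: add src[7]='r' → 'or'
k=8: add src[2]='t' → 'ort'
k=11: add src[5]='l' → 'ortl'
k=14: add src[0]='j' → 'ortlj'
k=17: add src[3]='b' → 'ortljb'

ortljb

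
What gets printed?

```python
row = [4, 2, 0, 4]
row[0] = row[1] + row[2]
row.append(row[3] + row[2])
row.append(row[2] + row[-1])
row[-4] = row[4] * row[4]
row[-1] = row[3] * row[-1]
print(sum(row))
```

row[0] = row[1]+row[2] = 2+0 = 2 → [2, 2, 0, 4]
append row[3]+row[2] = 4+0 = 4 → [2, 2, 0, 4, 4]
append row[2]+row[-1] = 0+4 = 4 → [2, 2, 0, 4, 4, 4]
row[-4] = row[4]*row[4] = 4*4 = 16 → [2, 2, 16, 4, 4, 4]
row[-1] = row[3]*row[-1] = 4*4 = 16 → [2, 2, 16, 4, 4, 16]
sum = 44

44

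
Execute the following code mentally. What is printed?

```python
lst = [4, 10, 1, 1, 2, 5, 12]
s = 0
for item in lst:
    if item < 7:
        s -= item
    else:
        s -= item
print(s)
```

-35

item=4: <7, s = 0-4 = -4
item=10: not <7, s = (-4)-10 = -14
item=1: <7, s = (-14)-1 = -15
item=1: <7, s = (-15)-1 = -16
item=2: <7, s = (-16)-2 = -18
item=5: <7, s = (-18)-5 = -23
item=12: not <7, s = (-23)-12 = -35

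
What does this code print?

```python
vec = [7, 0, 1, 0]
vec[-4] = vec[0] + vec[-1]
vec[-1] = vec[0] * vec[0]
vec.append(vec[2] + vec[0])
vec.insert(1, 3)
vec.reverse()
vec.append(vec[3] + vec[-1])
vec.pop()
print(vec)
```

[8, 49, 1, 0, 3, 7]

vec[-4] = vec[0]+vec[-1] = 7+0 = 7 → [7, 0, 1, 0]
vec[-1] = vec[0]*vec[0] = 7*7 = 49 → [7, 0, 1, 49]
append vec[2]+vec[0] = 1+7 = 8 → [7, 0, 1, 49, 8]
insert 3 at 1 → [7, 3, 0, 1, 49, 8]
reverse → [8, 49, 1, 0, 3, 7]
append vec[3]+vec[-1] = 0+7 = 7 → [8, 49, 1, 0, 3, 7, 7]
pop() removes 7 → [8, 49, 1, 0, 3, 7]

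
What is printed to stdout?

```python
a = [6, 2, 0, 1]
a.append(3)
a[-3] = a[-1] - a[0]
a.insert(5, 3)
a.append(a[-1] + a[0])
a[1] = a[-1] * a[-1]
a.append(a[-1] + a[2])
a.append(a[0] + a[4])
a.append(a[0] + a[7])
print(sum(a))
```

append 3 → [6, 2, 0, 1, 3]
a[-3] = a[-1]-a[0] = 3-6 = -3 → [6, 2, -3, 1, 3]
insert 3 at 5 → [6, 2, -3, 1, 3, 3]
append a[-1]+a[0] = 3+6 = 9 → [6, 2, -3, 1, 3, 3, 9]
a[1] = a[-1]*a[-1] = 9*9 = 81 → [6, 81, -3, 1, 3, 3, 9]
append a[-1]+a[2] = 9+(-3) = 6 → [6, 81, -3, 1, 3, 3, 9, 6]
append a[0]+a[4] = 6+3 = 9 → [6, 81, -3, 1, 3, 3, 9, 6, 9]
append a[0]+a[7] = 6+6 = 12 → [6, 81, -3, 1, 3, 3, 9, 6, 9, 12]
sum = 127

127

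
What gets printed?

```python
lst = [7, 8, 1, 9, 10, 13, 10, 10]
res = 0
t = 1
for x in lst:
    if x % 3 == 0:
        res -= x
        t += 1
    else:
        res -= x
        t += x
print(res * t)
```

x=7: not %3==0, res = 0-7 = -7; t=8
x=8: not %3==0, res = (-7)-8 = -15; t=16
x=1: not %3==0, res = (-15)-1 = -16; t=17
x=9: %3==0, res = (-16)-9 = -25; t=18
x=10: not %3==0, res = (-25)-10 = -35; t=28
x=13: not %3==0, res = (-35)-13 = -48; t=41
x=10: not %3==0, res = (-48)-10 = -58; t=51
x=10: not %3==0, res = (-58)-10 = -68; t=61
res*t = (-68)*61 = -4148

-4148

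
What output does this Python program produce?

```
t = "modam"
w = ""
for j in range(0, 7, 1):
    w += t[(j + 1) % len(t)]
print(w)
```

j=0: add t[1]='o' → 'o'
j=1: add t[2]='d' → 'od'
j=2: add t[3]='a' → 'oda'
j=3: add t[4]='m' → 'odam'
j=4: add t[0]='m' → 'odamm'
j=5: add t[1]='o' → 'odammo'
j=6: add t[2]='d' → 'odammod'

odammod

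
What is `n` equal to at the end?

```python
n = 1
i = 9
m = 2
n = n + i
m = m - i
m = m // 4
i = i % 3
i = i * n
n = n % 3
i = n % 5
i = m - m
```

1

n = 1+9 = 10
m = 2-9 = -7
m = (-7)//4 = -2
i = 9%3 = 0
i = 0*10 = 0
n = 10%3 = 1
i = 1%5 = 1
i = (-2)-(-2) = 0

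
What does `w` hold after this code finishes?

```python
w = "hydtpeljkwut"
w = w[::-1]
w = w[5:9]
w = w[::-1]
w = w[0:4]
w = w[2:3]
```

reverse → 'tuwkjleptdyh'
slice [5:9] → 'lept'
reverse → 'tpel'
slice [0:4] → 'tpel'
slice [2:3] → 'e'

'e'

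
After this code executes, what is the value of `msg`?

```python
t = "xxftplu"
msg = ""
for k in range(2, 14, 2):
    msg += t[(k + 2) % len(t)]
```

k=2: add t[4]='p' → 'p'
k=4: add t[6]='u' → 'pu'
k=6: add t[1]='x' → 'pux'
k=8: add t[3]='t' → 'puxt'
k=10: add t[5]='l' → 'puxtl'
k=12: add t[0]='x' → 'puxtlx'

'puxtlx'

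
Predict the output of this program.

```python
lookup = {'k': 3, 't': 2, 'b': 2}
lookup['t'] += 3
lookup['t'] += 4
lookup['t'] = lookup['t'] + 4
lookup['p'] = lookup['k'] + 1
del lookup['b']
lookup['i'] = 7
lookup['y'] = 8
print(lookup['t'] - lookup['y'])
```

lookup['t'] = 2+3 = 5 → {'k': 3, 't': 5, 'b': 2}
lookup['t'] = 5+4 = 9 → {'k': 3, 't': 9, 'b': 2}
lookup['t'] = lookup['t']+4 = 13 → {'k': 3, 't': 13, 'b': 2}
lookup['p'] = lookup['k']+1 = 4 → {'k': 3, 't': 13, 'b': 2, 'p': 4}
del 'b' → {'k': 3, 't': 13, 'p': 4}
lookup['i'] = 7 → {'k': 3, 't': 13, 'p': 4, 'i': 7}
lookup['y'] = 8 → {'k': 3, 't': 13, 'p': 4, 'i': 7, 'y': 8}
lookup['t']-lookup['y'] = 13-8 = 5

5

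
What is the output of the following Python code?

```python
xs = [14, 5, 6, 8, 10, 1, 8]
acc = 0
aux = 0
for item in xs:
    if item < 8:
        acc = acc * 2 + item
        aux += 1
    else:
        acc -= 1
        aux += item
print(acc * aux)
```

860

item=14: not <8, acc = 0-1 = -1; aux=14
item=5: <8, acc = (-1)*2+5 = 3; aux=15
item=6: <8, acc = 3*2+6 = 12; aux=16
item=8: not <8, acc = 12-1 = 11; aux=24
item=10: not <8, acc = 11-1 = 10; aux=34
item=1: <8, acc = 10*2+1 = 21; aux=35
item=8: not <8, acc = 21-1 = 20; aux=43
acc*aux = 20*43 = 860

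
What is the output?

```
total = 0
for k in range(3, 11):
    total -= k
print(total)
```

k=3: total = 0-3 = -3
k=4: total = (-3)-4 = -7
k=5: total = (-7)-5 = -12
k=6: total = (-12)-6 = -18
k=7: total = (-18)-7 = -25
k=8: total = (-25)-8 = -33
k=9: total = (-33)-9 = -42
k=10: total = (-42)-10 = -52

-52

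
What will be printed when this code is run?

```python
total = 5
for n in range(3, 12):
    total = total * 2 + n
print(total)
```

4595

n=3: total = 5*2+3 = 13
n=4: total = 13*2+4 = 30
n=5: total = 30*2+5 = 65
n=6: total = 65*2+6 = 136
n=7: total = 136*2+7 = 279
n=8: total = 279*2+8 = 566
n=9: total = 566*2+9 = 1141
n=10: total = 1141*2+10 = 2292
n=11: total = 2292*2+11 = 4595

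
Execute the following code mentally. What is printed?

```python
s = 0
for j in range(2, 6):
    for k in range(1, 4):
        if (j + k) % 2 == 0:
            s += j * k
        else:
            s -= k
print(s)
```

j=2,k=1: odd sum, s = 0-1 = -1
j=2,k=2: even sum, s = (-1)+4 = 3
j=2,k=3: odd sum, s = 3-3 = 0
j=3,k=1: even sum, s = 0+3 = 3
j=3,k=2: odd sum, s = 3-2 = 1
j=3,k=3: even sum, s = 1+9 = 10
j=4,k=1: odd sum, s = 10-1 = 9
j=4,k=2: even sum, s = 9+8 = 17
j=4,k=3: odd sum, s = 17-3 = 14
j=5,k=1: even sum, s = 14+5 = 19
j=5,k=2: odd sum, s = 19-2 = 17
j=5,k=3: even sum, s = 17+15 = 32

32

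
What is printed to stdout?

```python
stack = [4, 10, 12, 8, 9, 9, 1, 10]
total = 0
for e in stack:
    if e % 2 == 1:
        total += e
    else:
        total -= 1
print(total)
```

e=4: not odd, total = 0-1 = -1
e=10: not odd, total = (-1)-1 = -2
e=12: not odd, total = (-2)-1 = -3
e=8: not odd, total = (-3)-1 = -4
e=9: odd, total = (-4)+9 = 5
e=9: odd, total = 5+9 = 14
e=1: odd, total = 14+1 = 15
e=10: not odd, total = 15-1 = 14

14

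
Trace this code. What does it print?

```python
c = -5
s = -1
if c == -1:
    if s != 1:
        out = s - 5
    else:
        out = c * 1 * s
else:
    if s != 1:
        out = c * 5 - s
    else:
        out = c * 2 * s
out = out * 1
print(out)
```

-24

c=-5, s=-1
c == -1 is False; s != 1 is True
→ out = c * 5 - s = -24
out = (-24)*1 = -24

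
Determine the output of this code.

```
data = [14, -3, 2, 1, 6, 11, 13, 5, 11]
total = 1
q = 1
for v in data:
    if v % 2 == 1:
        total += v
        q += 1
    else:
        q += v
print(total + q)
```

v=14: not odd; q=15
v=-3: odd, total = 1+(-3) = -2; q=16
v=2: not odd; q=18
v=1: odd, total = (-2)+1 = -1; q=19
v=6: not odd; q=25
v=11: odd, total = (-1)+11 = 10; q=26
v=13: odd, total = 10+13 = 23; q=27
v=5: odd, total = 23+5 = 28; q=28
v=11: odd, total = 28+11 = 39; q=29
total+q = 39+29 = 68

68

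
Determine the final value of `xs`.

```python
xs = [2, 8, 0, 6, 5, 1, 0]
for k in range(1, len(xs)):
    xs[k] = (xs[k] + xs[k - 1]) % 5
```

[2, 0, 0, 1, 1, 2, 2]

k=1: xs[1] = (8+2)%5 = 0 → [2, 0, 0, 6, 5, 1, 0]
k=2: xs[2] = (0+0)%5 = 0 → [2, 0, 0, 6, 5, 1, 0]
k=3: xs[3] = (6+0)%5 = 1 → [2, 0, 0, 1, 5, 1, 0]
k=4: xs[4] = (5+1)%5 = 1 → [2, 0, 0, 1, 1, 1, 0]
k=5: xs[5] = (1+1)%5 = 2 → [2, 0, 0, 1, 1, 2, 0]
k=6: xs[6] = (0+2)%5 = 2 → [2, 0, 0, 1, 1, 2, 2]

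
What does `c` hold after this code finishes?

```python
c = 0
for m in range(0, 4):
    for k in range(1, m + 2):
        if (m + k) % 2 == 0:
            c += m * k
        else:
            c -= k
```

m=0,k=1: odd sum, c = 0-1 = -1
m=1,k=1: even sum, c = (-1)+1 = 0
m=1,k=2: odd sum, c = 0-2 = -2
m=2,k=1: odd sum, c = (-2)-1 = -3
m=2,k=2: even sum, c = (-3)+4 = 1
m=2,k=3: odd sum, c = 1-3 = -2
m=3,k=1: even sum, c = (-2)+3 = 1
m=3,k=2: odd sum, c = 1-2 = -1
m=3,k=3: even sum, c = (-1)+9 = 8
m=3,k=4: odd sum, c = 8-4 = 4

4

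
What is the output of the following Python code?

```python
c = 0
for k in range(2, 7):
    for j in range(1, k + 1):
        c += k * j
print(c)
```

265

k=2,j=1: c = 0+2 = 2
k=2,j=2: c = 2+4 = 6
k=3,j=1: c = 6+3 = 9
k=3,j=2: c = 9+6 = 15
k=3,j=3: c = 15+9 = 24
k=4,j=1: c = 24+4 = 28
k=4,j=2: c = 28+8 = 36
k=4,j=3: c = 36+12 = 48
k=4,j=4: c = 48+16 = 64
k=5,j=1: c = 64+5 = 69
k=5,j=2: c = 69+10 = 79
k=5,j=3: c = 79+15 = 94
k=5,j=4: c = 94+20 = 114
k=5,j=5: c = 114+25 = 139
k=6,j=1: c = 139+6 = 145
k=6,j=2: c = 145+12 = 157
k=6,j=3: c = 157+18 = 175
k=6,j=4: c = 175+24 = 199
k=6,j=5: c = 199+30 = 229
k=6,j=6: c = 229+36 = 265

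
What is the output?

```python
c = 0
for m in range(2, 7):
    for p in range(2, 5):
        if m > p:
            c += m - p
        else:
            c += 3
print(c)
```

37

m=2,p=2: not 2>2, c = 0+3 = 3
m=2,p=3: not 2>3, c = 3+3 = 6
m=2,p=4: not 2>4, c = 6+3 = 9
m=3,p=2: 3>2, c = 9+1 = 10
m=3,p=3: not 3>3, c = 10+3 = 13
m=3,p=4: not 3>4, c = 13+3 = 16
m=4,p=2: 4>2, c = 16+2 = 18
m=4,p=3: 4>3, c = 18+1 = 19
m=4,p=4: not 4>4, c = 19+3 = 22
m=5,p=2: 5>2, c = 22+3 = 25
m=5,p=3: 5>3, c = 25+2 = 27
m=5,p=4: 5>4, c = 27+1 = 28
m=6,p=2: 6>2, c = 28+4 = 32
m=6,p=3: 6>3, c = 32+3 = 35
m=6,p=4: 6>4, c = 35+2 = 37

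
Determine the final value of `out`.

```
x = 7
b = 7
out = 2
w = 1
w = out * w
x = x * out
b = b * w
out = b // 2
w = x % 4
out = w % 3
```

w = 2*1 = 2
x = 7*2 = 14
b = 7*2 = 14
out = 14//2 = 7
w = 14%4 = 2
out = 2%3 = 2

2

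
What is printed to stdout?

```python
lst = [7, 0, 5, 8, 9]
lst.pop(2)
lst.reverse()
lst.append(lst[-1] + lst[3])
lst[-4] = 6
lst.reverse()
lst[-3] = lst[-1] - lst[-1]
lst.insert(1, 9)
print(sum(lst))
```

45

pop(2) removes 5 → [7, 0, 8, 9]
reverse → [9, 8, 0, 7]
append lst[-1]+lst[3] = 7+7 = 14 → [9, 8, 0, 7, 14]
lst[-4] = 6 → [9, 6, 0, 7, 14]
reverse → [14, 7, 0, 6, 9]
lst[-3] = lst[-1]-lst[-1] = 9-9 = 0 → [14, 7, 0, 6, 9]
insert 9 at 1 → [14, 9, 7, 0, 6, 9]
sum = 45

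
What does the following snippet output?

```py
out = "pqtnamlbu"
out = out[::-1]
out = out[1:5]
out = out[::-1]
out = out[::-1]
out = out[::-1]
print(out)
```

reverse → 'ublmantqp'
slice [1:5] → 'blma'
reverse → 'amlb'
reverse → 'blma'
reverse → 'amlb'

amlb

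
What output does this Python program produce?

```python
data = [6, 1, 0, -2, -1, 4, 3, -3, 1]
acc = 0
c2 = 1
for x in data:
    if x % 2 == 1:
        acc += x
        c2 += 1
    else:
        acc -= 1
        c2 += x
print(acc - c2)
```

-17

x=6: not odd, acc = 0-1 = -1; c2=7
x=1: odd, acc = (-1)+1 = 0; c2=8
x=0: not odd, acc = 0-1 = -1; c2=8
x=-2: not odd, acc = (-1)-1 = -2; c2=6
x=-1: odd, acc = (-2)+(-1) = -3; c2=7
x=4: not odd, acc = (-3)-1 = -4; c2=11
x=3: odd, acc = (-4)+3 = -1; c2=12
x=-3: odd, acc = (-1)+(-3) = -4; c2=13
x=1: odd, acc = (-4)+1 = -3; c2=14
acc-c2 = (-3)-14 = -17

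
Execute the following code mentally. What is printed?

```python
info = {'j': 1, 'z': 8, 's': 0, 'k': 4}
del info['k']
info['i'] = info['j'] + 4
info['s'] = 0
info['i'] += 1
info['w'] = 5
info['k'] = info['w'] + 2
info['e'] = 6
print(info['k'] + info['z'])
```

del 'k' → {'j': 1, 'z': 8, 's': 0}
info['i'] = info['j']+4 = 5 → {'j': 1, 'z': 8, 's': 0, 'i': 5}
info['s'] = 0 → {'j': 1, 'z': 8, 's': 0, 'i': 5}
info['i'] = 5+1 = 6 → {'j': 1, 'z': 8, 's': 0, 'i': 6}
info['w'] = 5 → {'j': 1, 'z': 8, 's': 0, 'i': 6, 'w': 5}
info['k'] = info['w']+2 = 7 → {'j': 1, 'z': 8, 's': 0, 'i': 6, 'w': 5, 'k': 7}
info['e'] = 6 → {'j': 1, 'z': 8, 's': 0, 'i': 6, 'w': 5, 'k': 7, 'e': 6}
info['k']+info['z'] = 7+8 = 15

15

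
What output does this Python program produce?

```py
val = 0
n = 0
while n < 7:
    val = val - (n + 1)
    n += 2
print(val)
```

-16

n=0: val = 0-1 = -1
n=2: val = (-1)-3 = -4
n=4: val = (-4)-5 = -9
n=6: val = (-9)-7 = -16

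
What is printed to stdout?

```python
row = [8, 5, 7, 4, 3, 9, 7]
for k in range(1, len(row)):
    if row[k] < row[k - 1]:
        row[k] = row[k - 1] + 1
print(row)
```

k=1: 5<8, row[1] = 8+1 = 9 → [8, 9, 7, 4, 3, 9, 7]
k=2: 7<9, row[2] = 9+1 = 10 → [8, 9, 10, 4, 3, 9, 7]
k=3: 4<10, row[3] = 10+1 = 11 → [8, 9, 10, 11, 3, 9, 7]
k=4: 3<11, row[4] = 11+1 = 12 → [8, 9, 10, 11, 12, 9, 7]
k=5: 9<12, row[5] = 12+1 = 13 → [8, 9, 10, 11, 12, 13, 7]
k=6: 7<13, row[6] = 13+1 = 14 → [8, 9, 10, 11, 12, 13, 14]

[8, 9, 10, 11, 12, 13, 14]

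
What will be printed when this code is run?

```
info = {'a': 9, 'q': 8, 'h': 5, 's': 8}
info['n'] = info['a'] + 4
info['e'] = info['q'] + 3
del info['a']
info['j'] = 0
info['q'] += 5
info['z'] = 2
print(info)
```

{'q': 13, 'h': 5, 's': 8, 'n': 13, 'e': 11, 'j': 0, 'z': 2}

info['n'] = info['a']+4 = 13 → {'a': 9, 'q': 8, 'h': 5, 's': 8, 'n': 13}
info['e'] = info['q']+3 = 11 → {'a': 9, 'q': 8, 'h': 5, 's': 8, 'n': 13, 'e': 11}
del 'a' → {'q': 8, 'h': 5, 's': 8, 'n': 13, 'e': 11}
info['j'] = 0 → {'q': 8, 'h': 5, 's': 8, 'n': 13, 'e': 11, 'j': 0}
info['q'] = 8+5 = 13 → {'q': 13, 'h': 5, 's': 8, 'n': 13, 'e': 11, 'j': 0}
info['z'] = 2 → {'q': 13, 'h': 5, 's': 8, 'n': 13, 'e': 11, 'j': 0, 'z': 2}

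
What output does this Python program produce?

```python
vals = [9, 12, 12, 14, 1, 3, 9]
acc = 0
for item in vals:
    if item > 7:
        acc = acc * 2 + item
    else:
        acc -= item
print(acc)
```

317

item=9: >7, acc = 0*2+9 = 9
item=12: >7, acc = 9*2+12 = 30
item=12: >7, acc = 30*2+12 = 72
item=14: >7, acc = 72*2+14 = 158
item=1: not >7, acc = 158-1 = 157
item=3: not >7, acc = 157-3 = 154
item=9: >7, acc = 154*2+9 = 317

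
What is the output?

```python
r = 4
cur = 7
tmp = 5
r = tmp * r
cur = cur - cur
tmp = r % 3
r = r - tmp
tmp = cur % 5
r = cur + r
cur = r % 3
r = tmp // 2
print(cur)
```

r = 5*4 = 20
cur = 7-7 = 0
tmp = 20%3 = 2
r = 20-2 = 18
tmp = 0%5 = 0
r = 0+18 = 18
cur = 18%3 = 0
r = 0//2 = 0

0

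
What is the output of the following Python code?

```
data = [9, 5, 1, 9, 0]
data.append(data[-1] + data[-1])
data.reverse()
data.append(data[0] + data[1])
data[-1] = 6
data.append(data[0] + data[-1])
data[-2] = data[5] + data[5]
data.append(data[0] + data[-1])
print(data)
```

append data[-1]+data[-1] = 0+0 = 0 → [9, 5, 1, 9, 0, 0]
reverse → [0, 0, 9, 1, 5, 9]
append data[0]+data[1] = 0+0 = 0 → [0, 0, 9, 1, 5, 9, 0]
data[-1] = 6 → [0, 0, 9, 1, 5, 9, 6]
append data[0]+data[-1] = 0+6 = 6 → [0, 0, 9, 1, 5, 9, 6, 6]
data[-2] = data[5]+data[5] = 9+9 = 18 → [0, 0, 9, 1, 5, 9, 18, 6]
append data[0]+data[-1] = 0+6 = 6 → [0, 0, 9, 1, 5, 9, 18, 6, 6]

[0, 0, 9, 1, 5, 9, 18, 6, 6]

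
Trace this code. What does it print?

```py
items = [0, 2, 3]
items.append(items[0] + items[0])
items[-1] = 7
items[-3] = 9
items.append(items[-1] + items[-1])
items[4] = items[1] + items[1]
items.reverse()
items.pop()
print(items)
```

append items[0]+items[0] = 0+0 = 0 → [0, 2, 3, 0]
items[-1] = 7 → [0, 2, 3, 7]
items[-3] = 9 → [0, 9, 3, 7]
append items[-1]+items[-1] = 7+7 = 14 → [0, 9, 3, 7, 14]
items[4] = items[1]+items[1] = 9+9 = 18 → [0, 9, 3, 7, 18]
reverse → [18, 7, 3, 9, 0]
pop() removes 0 → [18, 7, 3, 9]

[18, 7, 3, 9]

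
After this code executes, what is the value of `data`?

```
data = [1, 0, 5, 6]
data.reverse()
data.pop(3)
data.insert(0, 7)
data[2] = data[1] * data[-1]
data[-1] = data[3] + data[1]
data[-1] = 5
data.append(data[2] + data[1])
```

[7, 6, 0, 5, 6]

reverse → [6, 5, 0, 1]
pop(3) removes 1 → [6, 5, 0]
insert 7 at 0 → [7, 6, 5, 0]
data[2] = data[1]*data[-1] = 6*0 = 0 → [7, 6, 0, 0]
data[-1] = data[3]+data[1] = 0+6 = 6 → [7, 6, 0, 6]
data[-1] = 5 → [7, 6, 0, 5]
append data[2]+data[1] = 0+6 = 6 → [7, 6, 0, 5, 6]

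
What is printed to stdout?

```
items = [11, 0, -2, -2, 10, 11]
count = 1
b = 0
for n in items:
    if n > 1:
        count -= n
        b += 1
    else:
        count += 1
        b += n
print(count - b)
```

-27

n=11: >1, count = 1-11 = -10; b=1
n=0: not >1, count = (-10)+1 = -9; b=1
n=-2: not >1, count = (-9)+1 = -8; b=-1
n=-2: not >1, count = (-8)+1 = -7; b=-3
n=10: >1, count = (-7)-10 = -17; b=-2
n=11: >1, count = (-17)-11 = -28; b=-1
count-b = (-28)-(-1) = -27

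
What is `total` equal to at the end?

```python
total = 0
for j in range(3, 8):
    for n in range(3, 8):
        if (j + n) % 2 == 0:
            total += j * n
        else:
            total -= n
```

j=3,n=3: even sum, total = 0+9 = 9
j=3,n=4: odd sum, total = 9-4 = 5
j=3,n=5: even sum, total = 5+15 = 20
j=3,n=6: odd sum, total = 20-6 = 14
j=3,n=7: even sum, total = 14+21 = 35
j=4,n=3: odd sum, total = 35-3 = 32
j=4,n=4: even sum, total = 32+16 = 48
j=4,n=5: odd sum, total = 48-5 = 43
j=4,n=6: even sum, total = 43+24 = 67
j=4,n=7: odd sum, total = 67-7 = 60
j=5,n=3: even sum, total = 60+15 = 75
j=5,n=4: odd sum, total = 75-4 = 71
j=5,n=5: even sum, total = 71+25 = 96
j=5,n=6: odd sum, total = 96-6 = 90
j=5,n=7: even sum, total = 90+35 = 125
j=6,n=3: odd sum, total = 125-3 = 122
j=6,n=4: even sum, total = 122+24 = 146
j=6,n=5: odd sum, total = 146-5 = 141
j=6,n=6: even sum, total = 141+36 = 177
j=6,n=7: odd sum, total = 177-7 = 170
j=7,n=3: even sum, total = 170+21 = 191
j=7,n=4: odd sum, total = 191-4 = 187
j=7,n=5: even sum, total = 187+35 = 222
j=7,n=6: odd sum, total = 222-6 = 216
j=7,n=7: even sum, total = 216+49 = 265

265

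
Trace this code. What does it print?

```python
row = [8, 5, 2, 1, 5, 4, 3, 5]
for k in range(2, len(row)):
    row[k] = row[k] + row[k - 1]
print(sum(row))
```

k=2: row[2] = 2+5 = 7 → [8, 5, 7, 1, 5, 4, 3, 5]
k=3: row[3] = 1+7 = 8 → [8, 5, 7, 8, 5, 4, 3, 5]
k=4: row[4] = 5+8 = 13 → [8, 5, 7, 8, 13, 4, 3, 5]
k=5: row[5] = 4+13 = 17 → [8, 5, 7, 8, 13, 17, 3, 5]
k=6: row[6] = 3+17 = 20 → [8, 5, 7, 8, 13, 17, 20, 5]
k=7: row[7] = 5+20 = 25 → [8, 5, 7, 8, 13, 17, 20, 25]
sum = 103

103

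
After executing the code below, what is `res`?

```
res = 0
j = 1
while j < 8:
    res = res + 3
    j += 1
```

j=1: res = 0+3 = 3
j=2: res = 3+3 = 6
j=3: res = 6+3 = 9
j=4: res = 9+3 = 12
j=5: res = 12+3 = 15
j=6: res = 15+3 = 18
j=7: res = 18+3 = 21

21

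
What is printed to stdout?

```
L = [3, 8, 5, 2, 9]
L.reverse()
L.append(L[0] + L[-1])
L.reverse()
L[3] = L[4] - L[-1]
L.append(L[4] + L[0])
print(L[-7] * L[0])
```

reverse → [9, 2, 5, 8, 3]
append L[0]+L[-1] = 9+3 = 12 → [9, 2, 5, 8, 3, 12]
reverse → [12, 3, 8, 5, 2, 9]
L[3] = L[4]-L[-1] = 2-9 = -7 → [12, 3, 8, -7, 2, 9]
append L[4]+L[0] = 2+12 = 14 → [12, 3, 8, -7, 2, 9, 14]
L[-7]*L[0] = 12*12 = 144

144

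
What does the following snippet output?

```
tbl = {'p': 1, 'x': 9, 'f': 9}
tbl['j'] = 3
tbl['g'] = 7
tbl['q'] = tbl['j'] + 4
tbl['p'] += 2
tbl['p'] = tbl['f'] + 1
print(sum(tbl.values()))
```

45

tbl['j'] = 3 → {'p': 1, 'x': 9, 'f': 9, 'j': 3}
tbl['g'] = 7 → {'p': 1, 'x': 9, 'f': 9, 'j': 3, 'g': 7}
tbl['q'] = tbl['j']+4 = 7 → {'p': 1, 'x': 9, 'f': 9, 'j': 3, 'g': 7, 'q': 7}
tbl['p'] = 1+2 = 3 → {'p': 3, 'x': 9, 'f': 9, 'j': 3, 'g': 7, 'q': 7}
tbl['p'] = tbl['f']+1 = 10 → {'p': 10, 'x': 9, 'f': 9, 'j': 3, 'g': 7, 'q': 7}
sum of values = 45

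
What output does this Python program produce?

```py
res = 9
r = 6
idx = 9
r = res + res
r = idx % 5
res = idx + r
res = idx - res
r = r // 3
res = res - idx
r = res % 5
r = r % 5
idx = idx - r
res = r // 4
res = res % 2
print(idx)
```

7

r = 9+9 = 18
r = 9%5 = 4
res = 9+4 = 13
res = 9-13 = -4
r = 4//3 = 1
res = (-4)-9 = -13
r = (-13)%5 = 2
r = 2%5 = 2
idx = 9-2 = 7
res = 2//4 = 0
res = 0%2 = 0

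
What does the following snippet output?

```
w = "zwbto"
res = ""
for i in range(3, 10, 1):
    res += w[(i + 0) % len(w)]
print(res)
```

i=3: add w[3]='t' → 't'
i=4: add w[4]='o' → 'to'
i=5: add w[0]='z' → 'toz'
i=6: add w[1]='w' → 'tozw'
i=7: add w[2]='b' → 'tozwb'
i=8: add w[3]='t' → 'tozwbt'
i=9: add w[4]='o' → 'tozwbto'

tozwbto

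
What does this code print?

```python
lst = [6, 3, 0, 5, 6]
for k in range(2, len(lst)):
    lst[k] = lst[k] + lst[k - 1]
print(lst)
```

k=2: lst[2] = 0+3 = 3 → [6, 3, 3, 5, 6]
k=3: lst[3] = 5+3 = 8 → [6, 3, 3, 8, 6]
k=4: lst[4] = 6+8 = 14 → [6, 3, 3, 8, 14]

[6, 3, 3, 8, 14]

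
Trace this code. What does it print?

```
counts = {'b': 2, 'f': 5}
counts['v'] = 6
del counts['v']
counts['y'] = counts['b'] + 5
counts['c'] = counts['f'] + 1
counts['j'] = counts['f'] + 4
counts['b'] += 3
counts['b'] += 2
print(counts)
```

{'b': 7, 'f': 5, 'y': 7, 'c': 6, 'j': 9}

counts['v'] = 6 → {'b': 2, 'f': 5, 'v': 6}
del 'v' → {'b': 2, 'f': 5}
counts['y'] = counts['b']+5 = 7 → {'b': 2, 'f': 5, 'y': 7}
counts['c'] = counts['f']+1 = 6 → {'b': 2, 'f': 5, 'y': 7, 'c': 6}
counts['j'] = counts['f']+4 = 9 → {'b': 2, 'f': 5, 'y': 7, 'c': 6, 'j': 9}
counts['b'] = 2+3 = 5 → {'b': 5, 'f': 5, 'y': 7, 'c': 6, 'j': 9}
counts['b'] = 5+2 = 7 → {'b': 7, 'f': 5, 'y': 7, 'c': 6, 'j': 9}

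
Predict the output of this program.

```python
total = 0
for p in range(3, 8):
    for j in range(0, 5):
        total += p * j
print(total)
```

250

p=3,j=0: total = 0+0 = 0
p=3,j=1: total = 0+3 = 3
p=3,j=2: total = 3+6 = 9
p=3,j=3: total = 9+9 = 18
p=3,j=4: total = 18+12 = 30
p=4,j=0: total = 30+0 = 30
p=4,j=1: total = 30+4 = 34
p=4,j=2: total = 34+8 = 42
p=4,j=3: total = 42+12 = 54
p=4,j=4: total = 54+16 = 70
p=5,j=0: total = 70+0 = 70
p=5,j=1: total = 70+5 = 75
p=5,j=2: total = 75+10 = 85
p=5,j=3: total = 85+15 = 100
p=5,j=4: total = 100+20 = 120
p=6,j=0: total = 120+0 = 120
p=6,j=1: total = 120+6 = 126
p=6,j=2: total = 126+12 = 138
p=6,j=3: total = 138+18 = 156
p=6,j=4: total = 156+24 = 180
p=7,j=0: total = 180+0 = 180
p=7,j=1: total = 180+7 = 187
p=7,j=2: total = 187+14 = 201
p=7,j=3: total = 201+21 = 222
p=7,j=4: total = 222+28 = 250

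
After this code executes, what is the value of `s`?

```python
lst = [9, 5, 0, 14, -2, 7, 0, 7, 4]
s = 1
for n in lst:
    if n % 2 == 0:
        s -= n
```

-15

n=9: not even
n=5: not even
n=0: even, s = 1-0 = 1
n=14: even, s = 1-14 = -13
n=-2: even, s = (-13)-(-2) = -11
n=7: not even
n=0: even, s = (-11)-0 = -11
n=7: not even
n=4: even, s = (-11)-4 = -15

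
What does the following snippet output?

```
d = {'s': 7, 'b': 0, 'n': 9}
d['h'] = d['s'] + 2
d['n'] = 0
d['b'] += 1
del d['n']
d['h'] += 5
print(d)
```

d['h'] = d['s']+2 = 9 → {'s': 7, 'b': 0, 'n': 9, 'h': 9}
d['n'] = 0 → {'s': 7, 'b': 0, 'n': 0, 'h': 9}
d['b'] = 0+1 = 1 → {'s': 7, 'b': 1, 'n': 0, 'h': 9}
del 'n' → {'s': 7, 'b': 1, 'h': 9}
d['h'] = 9+5 = 14 → {'s': 7, 'b': 1, 'h': 14}

{'s': 7, 'b': 1, 'h': 14}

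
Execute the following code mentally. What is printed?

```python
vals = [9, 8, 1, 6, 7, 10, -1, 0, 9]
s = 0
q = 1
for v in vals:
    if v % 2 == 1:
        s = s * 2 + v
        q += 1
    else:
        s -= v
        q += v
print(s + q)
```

1

v=9: odd, s = 0*2+9 = 9; q=2
v=8: not odd, s = 9-8 = 1; q=10
v=1: odd, s = 1*2+1 = 3; q=11
v=6: not odd, s = 3-6 = -3; q=17
v=7: odd, s = (-3)*2+7 = 1; q=18
v=10: not odd, s = 1-10 = -9; q=28
v=-1: odd, s = (-9)*2+(-1) = -19; q=29
v=0: not odd, s = (-19)-0 = -19; q=29
v=9: odd, s = (-19)*2+9 = -29; q=30
s+q = (-29)+30 = 1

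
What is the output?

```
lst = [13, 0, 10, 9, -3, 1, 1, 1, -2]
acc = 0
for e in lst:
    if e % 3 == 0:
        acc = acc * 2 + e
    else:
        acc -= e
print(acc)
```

-130

e=13: not %3==0, acc = 0-13 = -13
e=0: %3==0, acc = (-13)*2+0 = -26
e=10: not %3==0, acc = (-26)-10 = -36
e=9: %3==0, acc = (-36)*2+9 = -63
e=-3: %3==0, acc = (-63)*2+(-3) = -129
e=1: not %3==0, acc = (-129)-1 = -130
e=1: not %3==0, acc = (-130)-1 = -131
e=1: not %3==0, acc = (-131)-1 = -132
e=-2: not %3==0, acc = (-132)-(-2) = -130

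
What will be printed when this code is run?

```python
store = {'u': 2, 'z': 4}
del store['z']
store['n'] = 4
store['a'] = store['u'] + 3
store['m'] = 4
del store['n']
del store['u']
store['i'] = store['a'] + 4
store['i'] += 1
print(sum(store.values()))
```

del 'z' → {'u': 2}
store['n'] = 4 → {'u': 2, 'n': 4}
store['a'] = store['u']+3 = 5 → {'u': 2, 'n': 4, 'a': 5}
store['m'] = 4 → {'u': 2, 'n': 4, 'a': 5, 'm': 4}
del 'n' → {'u': 2, 'a': 5, 'm': 4}
del 'u' → {'a': 5, 'm': 4}
store['i'] = store['a']+4 = 9 → {'a': 5, 'm': 4, 'i': 9}
store['i'] = 9+1 = 10 → {'a': 5, 'm': 4, 'i': 10}
sum of values = 19

19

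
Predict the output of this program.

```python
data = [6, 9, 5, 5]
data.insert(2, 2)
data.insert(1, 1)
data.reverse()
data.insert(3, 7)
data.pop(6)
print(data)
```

insert 2 at 2 → [6, 9, 2, 5, 5]
insert 1 at 1 → [6, 1, 9, 2, 5, 5]
reverse → [5, 5, 2, 9, 1, 6]
insert 7 at 3 → [5, 5, 2, 7, 9, 1, 6]
pop(6) removes 6 → [5, 5, 2, 7, 9, 1]

[5, 5, 2, 7, 9, 1]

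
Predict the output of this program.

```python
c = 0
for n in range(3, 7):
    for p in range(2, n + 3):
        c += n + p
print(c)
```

200

n=3,p=2: c = 0+5 = 5
n=3,p=3: c = 5+6 = 11
n=3,p=4: c = 11+7 = 18
n=3,p=5: c = 18+8 = 26
n=4,p=2: c = 26+6 = 32
n=4,p=3: c = 32+7 = 39
n=4,p=4: c = 39+8 = 47
n=4,p=5: c = 47+9 = 56
n=4,p=6: c = 56+10 = 66
n=5,p=2: c = 66+7 = 73
n=5,p=3: c = 73+8 = 81
n=5,p=4: c = 81+9 = 90
n=5,p=5: c = 90+10 = 100
n=5,p=6: c = 100+11 = 111
n=5,p=7: c = 111+12 = 123
n=6,p=2: c = 123+8 = 131
n=6,p=3: c = 131+9 = 140
n=6,p=4: c = 140+10 = 150
n=6,p=5: c = 150+11 = 161
n=6,p=6: c = 161+12 = 173
n=6,p=7: c = 173+13 = 186
n=6,p=8: c = 186+14 = 200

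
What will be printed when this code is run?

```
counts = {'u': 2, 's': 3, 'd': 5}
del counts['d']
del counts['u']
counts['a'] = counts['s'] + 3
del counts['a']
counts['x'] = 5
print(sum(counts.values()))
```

8

del 'd' → {'u': 2, 's': 3}
del 'u' → {'s': 3}
counts['a'] = counts['s']+3 = 6 → {'s': 3, 'a': 6}
del 'a' → {'s': 3}
counts['x'] = 5 → {'s': 3, 'x': 5}
sum of values = 8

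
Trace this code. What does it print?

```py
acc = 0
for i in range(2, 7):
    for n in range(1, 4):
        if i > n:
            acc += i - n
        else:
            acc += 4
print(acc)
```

43

i=2,n=1: 2>1, acc = 0+1 = 1
i=2,n=2: not 2>2, acc = 1+4 = 5
i=2,n=3: not 2>3, acc = 5+4 = 9
i=3,n=1: 3>1, acc = 9+2 = 11
i=3,n=2: 3>2, acc = 11+1 = 12
i=3,n=3: not 3>3, acc = 12+4 = 16
i=4,n=1: 4>1, acc = 16+3 = 19
i=4,n=2: 4>2, acc = 19+2 = 21
i=4,n=3: 4>3, acc = 21+1 = 22
i=5,n=1: 5>1, acc = 22+4 = 26
i=5,n=2: 5>2, acc = 26+3 = 29
i=5,n=3: 5>3, acc = 29+2 = 31
i=6,n=1: 6>1, acc = 31+5 = 36
i=6,n=2: 6>2, acc = 36+4 = 40
i=6,n=3: 6>3, acc = 40+3 = 43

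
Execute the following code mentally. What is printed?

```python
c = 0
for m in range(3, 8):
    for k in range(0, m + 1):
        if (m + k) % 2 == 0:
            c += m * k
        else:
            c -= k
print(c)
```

232

m=3,k=0: odd sum, c = 0-0 = 0
m=3,k=1: even sum, c = 0+3 = 3
m=3,k=2: odd sum, c = 3-2 = 1
m=3,k=3: even sum, c = 1+9 = 10
m=4,k=0: even sum, c = 10+0 = 10
m=4,k=1: odd sum, c = 10-1 = 9
m=4,k=2: even sum, c = 9+8 = 17
m=4,k=3: odd sum, c = 17-3 = 14
m=4,k=4: even sum, c = 14+16 = 30
m=5,k=0: odd sum, c = 30-0 = 30
m=5,k=1: even sum, c = 30+5 = 35
m=5,k=2: odd sum, c = 35-2 = 33
m=5,k=3: even sum, c = 33+15 = 48
m=5,k=4: odd sum, c = 48-4 = 44
m=5,k=5: even sum, c = 44+25 = 69
m=6,k=0: even sum, c = 69+0 = 69
m=6,k=1: odd sum, c = 69-1 = 68
m=6,k=2: even sum, c = 68+12 = 80
m=6,k=3: odd sum, c = 80-3 = 77
m=6,k=4: even sum, c = 77+24 = 101
m=6,k=5: odd sum, c = 101-5 = 96
m=6,k=6: even sum, c = 96+36 = 132
m=7,k=0: odd sum, c = 132-0 = 132
m=7,k=1: even sum, c = 132+7 = 139
m=7,k=2: odd sum, c = 139-2 = 137
m=7,k=3: even sum, c = 137+21 = 158
m=7,k=4: odd sum, c = 158-4 = 154
m=7,k=5: even sum, c = 154+35 = 189
m=7,k=6: odd sum, c = 189-6 = 183
m=7,k=7: even sum, c = 183+49 = 232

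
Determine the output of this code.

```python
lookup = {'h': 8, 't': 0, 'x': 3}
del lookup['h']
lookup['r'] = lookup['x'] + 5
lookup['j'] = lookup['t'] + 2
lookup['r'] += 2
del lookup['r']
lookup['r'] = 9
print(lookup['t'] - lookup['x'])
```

del 'h' → {'t': 0, 'x': 3}
lookup['r'] = lookup['x']+5 = 8 → {'t': 0, 'x': 3, 'r': 8}
lookup['j'] = lookup['t']+2 = 2 → {'t': 0, 'x': 3, 'r': 8, 'j': 2}
lookup['r'] = 8+2 = 10 → {'t': 0, 'x': 3, 'r': 10, 'j': 2}
del 'r' → {'t': 0, 'x': 3, 'j': 2}
lookup['r'] = 9 → {'t': 0, 'x': 3, 'j': 2, 'r': 9}
lookup['t']-lookup['x'] = 0-3 = -3

-3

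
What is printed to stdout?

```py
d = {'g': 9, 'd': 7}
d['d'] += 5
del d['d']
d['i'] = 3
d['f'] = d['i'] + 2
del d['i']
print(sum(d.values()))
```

d['d'] = 7+5 = 12 → {'g': 9, 'd': 12}
del 'd' → {'g': 9}
d['i'] = 3 → {'g': 9, 'i': 3}
d['f'] = d['i']+2 = 5 → {'g': 9, 'i': 3, 'f': 5}
del 'i' → {'g': 9, 'f': 5}
sum of values = 14

14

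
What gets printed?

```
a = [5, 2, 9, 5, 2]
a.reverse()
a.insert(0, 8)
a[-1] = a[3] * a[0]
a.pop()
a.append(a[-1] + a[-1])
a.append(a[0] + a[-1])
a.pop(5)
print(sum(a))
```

reverse → [2, 5, 9, 2, 5]
insert 8 at 0 → [8, 2, 5, 9, 2, 5]
a[-1] = a[3]*a[0] = 9*8 = 72 → [8, 2, 5, 9, 2, 72]
pop() removes 72 → [8, 2, 5, 9, 2]
append a[-1]+a[-1] = 2+2 = 4 → [8, 2, 5, 9, 2, 4]
append a[0]+a[-1] = 8+4 = 12 → [8, 2, 5, 9, 2, 4, 12]
pop(5) removes 4 → [8, 2, 5, 9, 2, 12]
sum = 38

38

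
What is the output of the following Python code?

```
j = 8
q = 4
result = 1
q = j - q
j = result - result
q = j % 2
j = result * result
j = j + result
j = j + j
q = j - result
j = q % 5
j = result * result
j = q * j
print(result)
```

q = 8-4 = 4
j = 1-1 = 0
q = 0%2 = 0
j = 1*1 = 1
j = 1+1 = 2
j = 2+2 = 4
q = 4-1 = 3
j = 3%5 = 3
j = 1*1 = 1
j = 3*1 = 3

1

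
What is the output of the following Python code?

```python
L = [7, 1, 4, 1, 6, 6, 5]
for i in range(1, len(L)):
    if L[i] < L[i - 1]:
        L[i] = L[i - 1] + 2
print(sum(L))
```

i=1: 1<7, L[1] = 7+2 = 9 → [7, 9, 4, 1, 6, 6, 5]
i=2: 4<9, L[2] = 9+2 = 11 → [7, 9, 11, 1, 6, 6, 5]
i=3: 1<11, L[3] = 11+2 = 13 → [7, 9, 11, 13, 6, 6, 5]
i=4: 6<13, L[4] = 13+2 = 15 → [7, 9, 11, 13, 15, 6, 5]
i=5: 6<15, L[5] = 15+2 = 17 → [7, 9, 11, 13, 15, 17, 5]
i=6: 5<17, L[6] = 17+2 = 19 → [7, 9, 11, 13, 15, 17, 19]
sum = 91

91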